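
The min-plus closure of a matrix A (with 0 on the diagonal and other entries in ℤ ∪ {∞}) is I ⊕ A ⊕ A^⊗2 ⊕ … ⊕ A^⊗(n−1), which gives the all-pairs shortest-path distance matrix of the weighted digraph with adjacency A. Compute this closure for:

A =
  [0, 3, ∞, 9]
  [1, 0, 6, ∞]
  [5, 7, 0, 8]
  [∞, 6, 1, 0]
Closure =
  [0, 3, 9, 9]
  [1, 0, 6, 10]
  [5, 7, 0, 8]
  [6, 6, 1, 0]

This is the Floyd-Warshall all-pairs shortest-path computation. For each intermediate vertex k = 0, 1, …, 3, update dist[i][j] ← min(dist[i][j], dist[i][k] + dist[k][j]). The final matrix gives, for each (i, j), the minimum total weight of any directed path from i to j (possibly empty when i = j).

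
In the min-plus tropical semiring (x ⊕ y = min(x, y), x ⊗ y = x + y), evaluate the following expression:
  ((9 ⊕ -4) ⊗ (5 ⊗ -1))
((9 ⊕ -4) ⊗ (5 ⊗ -1)) = 0

Expand innermost to outermost. Recall ⊕ takes the minimum of its arguments and ⊗ takes their sum. Working out the expression ((9 ⊕ -4) ⊗ (5 ⊗ -1)) gives 0.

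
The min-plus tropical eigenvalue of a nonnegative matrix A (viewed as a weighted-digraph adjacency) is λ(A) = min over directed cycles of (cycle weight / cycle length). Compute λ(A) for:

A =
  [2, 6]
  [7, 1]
λ(A) = 1

Enumerate directed cycles and compute their means (weight / length). Sample:
  cycle 0 → 0: weight = 2, length = 1, mean = 2/1 ≈ 2.000
  cycle 1 → 1: weight = 1, length = 1, mean = 1/1 ≈ 1.000
  cycle 0 → 1 → 0: weight = 13, length = 2, mean = 13/2 ≈ 6.500
  cycle 1 → 0 → 1: weight = 13, length = 2, mean = 13/2 ≈ 6.500
Minimum mean = 1.000, attained e.g. along the cycle 1 → 1 with weight 1 and length 1. So λ(A) = 1/1 = 1.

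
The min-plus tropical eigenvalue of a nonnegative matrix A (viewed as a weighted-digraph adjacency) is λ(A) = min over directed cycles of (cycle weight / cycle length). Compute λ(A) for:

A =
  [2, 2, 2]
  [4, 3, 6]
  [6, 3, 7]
λ(A) = 2

Enumerate directed cycles and compute their means (weight / length). Sample:
  cycle 0 → 0: weight = 2, length = 1, mean = 2/1 ≈ 2.000
  cycle 1 → 1: weight = 3, length = 1, mean = 3/1 ≈ 3.000
  cycle 2 → 2: weight = 7, length = 1, mean = 7/1 ≈ 7.000
  cycle 0 → 1 → 0: weight = 6, length = 2, mean = 6/2 ≈ 3.000
  cycle 0 → 2 → 0: weight = 8, length = 2, mean = 8/2 ≈ 4.000
  cycle 1 → 0 → 1: weight = 6, length = 2, mean = 6/2 ≈ 3.000
Minimum mean = 2.000, attained e.g. along the cycle 0 → 0 with weight 2 and length 1. So λ(A) = 2/1 = 2.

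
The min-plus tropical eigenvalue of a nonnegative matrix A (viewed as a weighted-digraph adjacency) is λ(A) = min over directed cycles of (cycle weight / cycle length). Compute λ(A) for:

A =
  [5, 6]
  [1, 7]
λ(A) = 7/2

Enumerate directed cycles and compute their means (weight / length). Sample:
  cycle 0 → 0: weight = 5, length = 1, mean = 5/1 ≈ 5.000
  cycle 1 → 1: weight = 7, length = 1, mean = 7/1 ≈ 7.000
  cycle 0 → 1 → 0: weight = 7, length = 2, mean = 7/2 ≈ 3.500
  cycle 1 → 0 → 1: weight = 7, length = 2, mean = 7/2 ≈ 3.500
Minimum mean = 3.500, attained e.g. along the cycle 0 → 1 → 0 with weight 7 and length 2. So λ(A) = 7/2 = 7/2.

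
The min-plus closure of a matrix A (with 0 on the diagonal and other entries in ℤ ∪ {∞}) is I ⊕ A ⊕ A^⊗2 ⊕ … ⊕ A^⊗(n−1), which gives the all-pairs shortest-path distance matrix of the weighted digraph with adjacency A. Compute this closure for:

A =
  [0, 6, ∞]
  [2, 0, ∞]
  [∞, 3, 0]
Closure =
  [0, 6, ∞]
  [2, 0, ∞]
  [5, 3, 0]

This is the Floyd-Warshall all-pairs shortest-path computation. For each intermediate vertex k = 0, 1, …, 2, update dist[i][j] ← min(dist[i][j], dist[i][k] + dist[k][j]). The final matrix gives, for each (i, j), the minimum total weight of any directed path from i to j (possibly empty when i = j).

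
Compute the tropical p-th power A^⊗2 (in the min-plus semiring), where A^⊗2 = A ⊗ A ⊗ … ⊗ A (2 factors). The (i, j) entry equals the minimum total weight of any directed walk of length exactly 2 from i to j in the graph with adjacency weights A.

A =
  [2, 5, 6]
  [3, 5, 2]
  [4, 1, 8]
A^⊗2 =
  [4, 7, 7]
  [5, 3, 7]
  [4, 6, 3]

Each entry (A^⊗2)_ij equals the minimum over all length-2 walks i = v_0 → v_1 → … → v_2 = j of Σ_t A[v_t][v_{t+1}]. For example, for (i, j) = (0, 2) we minimise over 3 possible intermediate vertex sequences; the minimum is 7, attained along the walk 0 → 1 → 2.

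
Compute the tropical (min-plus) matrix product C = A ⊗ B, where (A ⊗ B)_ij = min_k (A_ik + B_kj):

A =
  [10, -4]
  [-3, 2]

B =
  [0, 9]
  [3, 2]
A ⊗ B =
  [-1, -2]
  [-3, 4]

Apply the min-plus product entry-by-entry:
  C[0][0] = min over k of (A[0][0] + B[0][0] = 10 + 0 = 10, A[0][1] + B[1][0] = -4 + 3 = -1) = -1 (attained at k = 1)
  C[0][1] = min over k of (A[0][0] + B[0][1] = 10 + 9 = 19, A[0][1] + B[1][1] = -4 + 2 = -2) = -2 (attained at k = 1)
  C[1][0] = min over k of (A[1][0] + B[0][0] = -3 + 0 = -3, A[1][1] + B[1][0] = 2 + 3 = 5) = -3 (attained at k = 0)
  C[1][1] = min over k of (A[1][0] + B[0][1] = -3 + 9 = 6, A[1][1] + B[1][1] = 2 + 2 = 4) = 4 (attained at k = 1)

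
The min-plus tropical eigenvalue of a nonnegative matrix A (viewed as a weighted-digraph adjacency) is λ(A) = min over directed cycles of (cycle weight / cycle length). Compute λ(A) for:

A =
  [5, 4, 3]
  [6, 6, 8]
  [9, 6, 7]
λ(A) = 5

Enumerate directed cycles and compute their means (weight / length). Sample:
  cycle 0 → 0: weight = 5, length = 1, mean = 5/1 ≈ 5.000
  cycle 1 → 1: weight = 6, length = 1, mean = 6/1 ≈ 6.000
  cycle 2 → 2: weight = 7, length = 1, mean = 7/1 ≈ 7.000
  cycle 0 → 1 → 0: weight = 10, length = 2, mean = 10/2 ≈ 5.000
  cycle 0 → 2 → 0: weight = 12, length = 2, mean = 12/2 ≈ 6.000
  cycle 1 → 0 → 1: weight = 10, length = 2, mean = 10/2 ≈ 5.000
Minimum mean = 5.000, attained e.g. along the cycle 0 → 0 with weight 5 and length 1. So λ(A) = 5/1 = 5.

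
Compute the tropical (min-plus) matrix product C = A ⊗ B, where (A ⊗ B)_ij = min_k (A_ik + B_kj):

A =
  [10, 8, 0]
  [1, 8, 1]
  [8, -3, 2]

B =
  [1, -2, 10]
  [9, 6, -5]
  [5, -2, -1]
A ⊗ B =
  [5, -2, -1]
  [2, -1, 0]
  [6, 0, -8]

Apply the min-plus product entry-by-entry:
  C[0][0] = min over k of (A[0][0] + B[0][0] = 10 + 1 = 11, A[0][1] + B[1][0] = 8 + 9 = 17, A[0][2] + B[2][0] = 0 + 5 = 5) = 5 (attained at k = 2)
  C[0][1] = min over k of (A[0][0] + B[0][1] = 10 + -2 = 8, A[0][1] + B[1][1] = 8 + 6 = 14, A[0][2] + B[2][1] = 0 + -2 = -2) = -2 (attained at k = 2)
  C[0][2] = min over k of (A[0][0] + B[0][2] = 10 + 10 = 20, A[0][1] + B[1][2] = 8 + -5 = 3, A[0][2] + B[2][2] = 0 + -1 = -1) = -1 (attained at k = 2)
  C[1][0] = min over k of (A[1][0] + B[0][0] = 1 + 1 = 2, A[1][1] + B[1][0] = 8 + 9 = 17, A[1][2] + B[2][0] = 1 + 5 = 6) = 2 (attained at k = 0)
  C[1][1] = min over k of (A[1][0] + B[0][1] = 1 + -2 = -1, A[1][1] + B[1][1] = 8 + 6 = 14, A[1][2] + B[2][1] = 1 + -2 = -1) = -1 (attained at k = 0)
  C[1][2] = min over k of (A[1][0] + B[0][2] = 1 + 10 = 11, A[1][1] + B[1][2] = 8 + -5 = 3, A[1][2] + B[2][2] = 1 + -1 = 0) = 0 (attained at k = 2)
  C[2][0] = min over k of (A[2][0] + B[0][0] = 8 + 1 = 9, A[2][1] + B[1][0] = -3 + 9 = 6, A[2][2] + B[2][0] = 2 + 5 = 7) = 6 (attained at k = 1)
  C[2][1] = min over k of (A[2][0] + B[0][1] = 8 + -2 = 6, A[2][1] + B[1][1] = -3 + 6 = 3, A[2][2] + B[2][1] = 2 + -2 = 0) = 0 (attained at k = 2)
  C[2][2] = min over k of (A[2][0] + B[0][2] = 8 + 10 = 18, A[2][1] + B[1][2] = -3 + -5 = -8, A[2][2] + B[2][2] = 2 + -1 = 1) = -8 (attained at k = 1)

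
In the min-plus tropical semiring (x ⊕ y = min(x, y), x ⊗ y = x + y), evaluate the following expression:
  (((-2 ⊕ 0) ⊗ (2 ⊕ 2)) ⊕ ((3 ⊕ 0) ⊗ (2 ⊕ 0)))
(((-2 ⊕ 0) ⊗ (2 ⊕ 2)) ⊕ ((3 ⊕ 0) ⊗ (2 ⊕ 0))) = 0

Expand innermost to outermost. Recall ⊕ takes the minimum of its arguments and ⊗ takes their sum. Working out the expression (((-2 ⊕ 0) ⊗ (2 ⊕ 2)) ⊕ ((3 ⊕ 0) ⊗ (2 ⊕ 0))) gives 0.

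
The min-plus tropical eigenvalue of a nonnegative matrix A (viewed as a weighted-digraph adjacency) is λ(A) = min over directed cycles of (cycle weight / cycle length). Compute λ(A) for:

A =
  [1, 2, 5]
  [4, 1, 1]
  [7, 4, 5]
λ(A) = 1

Enumerate directed cycles and compute their means (weight / length). Sample:
  cycle 0 → 0: weight = 1, length = 1, mean = 1/1 ≈ 1.000
  cycle 1 → 1: weight = 1, length = 1, mean = 1/1 ≈ 1.000
  cycle 2 → 2: weight = 5, length = 1, mean = 5/1 ≈ 5.000
  cycle 0 → 1 → 0: weight = 6, length = 2, mean = 6/2 ≈ 3.000
  cycle 0 → 2 → 0: weight = 12, length = 2, mean = 12/2 ≈ 6.000
  cycle 1 → 0 → 1: weight = 6, length = 2, mean = 6/2 ≈ 3.000
Minimum mean = 1.000, attained e.g. along the cycle 0 → 0 with weight 1 and length 1. So λ(A) = 1/1 = 1.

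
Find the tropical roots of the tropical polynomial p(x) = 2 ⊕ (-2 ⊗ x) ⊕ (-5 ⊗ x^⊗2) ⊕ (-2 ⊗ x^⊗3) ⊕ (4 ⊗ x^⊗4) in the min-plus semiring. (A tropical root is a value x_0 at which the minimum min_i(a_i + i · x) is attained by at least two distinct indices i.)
Roots: {-6, -3, 3, 4}

Each tropical root is a break point of the lower envelope of the lines y = a_i + i · x (there are 5 lines, with slopes 0, 1, ..., 4). Only the lines that attain the minimum somewhere contribute to roots; other lines are dominated. Here the surviving (envelope) indices are i = 4, i = 3, i = 2, i = 1, i = 0.
Intersections between consecutive envelope lines give the roots: for adjacent envelope indices i < j the intersection is x = (a_i − a_j) / (j − i). Reading off the sorted break points: {-6, -3, 3, 4}.
Verification: at each break x_0, at least two indices attain the minimum of min_i(a_i + i · x_0).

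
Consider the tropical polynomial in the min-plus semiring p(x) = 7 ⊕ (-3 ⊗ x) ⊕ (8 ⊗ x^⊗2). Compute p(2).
p(2) = -1

A tropical monomial a ⊗ x^⊗i evaluates to a + i · x. Evaluating each term at x = 2:
  Term 0 contributes 7 + 0 · 2 = 7
  Term 1 contributes -3 + 1 · 2 = -1
  Term 2 contributes 8 + 2 · 2 = 12
p(2) = ⊕ of these = min[7, -1, 12] = -1.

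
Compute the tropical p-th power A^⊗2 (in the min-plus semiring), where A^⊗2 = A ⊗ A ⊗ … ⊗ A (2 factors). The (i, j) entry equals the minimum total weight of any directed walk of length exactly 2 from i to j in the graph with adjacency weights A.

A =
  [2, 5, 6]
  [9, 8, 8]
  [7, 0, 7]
A^⊗2 =
  [4, 6, 8]
  [11, 8, 15]
  [9, 7, 8]

Each entry (A^⊗2)_ij equals the minimum over all length-2 walks i = v_0 → v_1 → … → v_2 = j of Σ_t A[v_t][v_{t+1}]. For example, for (i, j) = (0, 2) we minimise over 3 possible intermediate vertex sequences; the minimum is 8, attained along the walk 0 → 0 → 2.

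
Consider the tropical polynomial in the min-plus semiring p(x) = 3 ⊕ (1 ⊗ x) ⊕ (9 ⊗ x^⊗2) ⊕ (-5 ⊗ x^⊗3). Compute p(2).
p(2) = 1

A tropical monomial a ⊗ x^⊗i evaluates to a + i · x. Evaluating each term at x = 2:
  Term 0 contributes 3 + 0 · 2 = 3
  Term 1 contributes 1 + 1 · 2 = 3
  Term 2 contributes 9 + 2 · 2 = 13
  Term 3 contributes -5 + 3 · 2 = 1
p(2) = ⊕ of these = min[3, 3, 13, 1] = 1.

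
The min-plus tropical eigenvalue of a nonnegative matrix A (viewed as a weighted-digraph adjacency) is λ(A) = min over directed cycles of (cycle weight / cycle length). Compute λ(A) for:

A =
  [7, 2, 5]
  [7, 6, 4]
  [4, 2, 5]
λ(A) = 3

Enumerate directed cycles and compute their means (weight / length). Sample:
  cycle 0 → 0: weight = 7, length = 1, mean = 7/1 ≈ 7.000
  cycle 1 → 1: weight = 6, length = 1, mean = 6/1 ≈ 6.000
  cycle 2 → 2: weight = 5, length = 1, mean = 5/1 ≈ 5.000
  cycle 0 → 1 → 0: weight = 9, length = 2, mean = 9/2 ≈ 4.500
  cycle 0 → 2 → 0: weight = 9, length = 2, mean = 9/2 ≈ 4.500
  cycle 1 → 0 → 1: weight = 9, length = 2, mean = 9/2 ≈ 4.500
Minimum mean = 3.000, attained e.g. along the cycle 1 → 2 → 1 with weight 6 and length 2. So λ(A) = 6/2 = 3.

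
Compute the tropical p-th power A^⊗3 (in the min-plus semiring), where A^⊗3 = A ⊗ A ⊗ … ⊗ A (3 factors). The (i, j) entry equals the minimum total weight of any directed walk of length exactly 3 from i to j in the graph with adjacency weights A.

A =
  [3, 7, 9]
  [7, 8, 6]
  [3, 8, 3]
A^⊗3 =
  [9, 13, 15]
  [12, 16, 12]
  [9, 13, 9]

Each entry (A^⊗3)_ij equals the minimum over all length-3 walks i = v_0 → v_1 → … → v_3 = j of Σ_t A[v_t][v_{t+1}]. For example, for (i, j) = (0, 2) we minimise over 9 possible intermediate vertex sequences; the minimum is 15, attained along the walk 0 → 0 → 0 → 2.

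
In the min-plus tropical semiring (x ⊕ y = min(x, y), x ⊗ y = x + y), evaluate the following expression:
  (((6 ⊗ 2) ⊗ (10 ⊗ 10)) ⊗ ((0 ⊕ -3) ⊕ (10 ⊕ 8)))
(((6 ⊗ 2) ⊗ (10 ⊗ 10)) ⊗ ((0 ⊕ -3) ⊕ (10 ⊕ 8))) = 25

Expand innermost to outermost. Recall ⊕ takes the minimum of its arguments and ⊗ takes their sum. Working out the expression (((6 ⊗ 2) ⊗ (10 ⊗ 10)) ⊗ ((0 ⊕ -3) ⊕ (10 ⊕ 8))) gives 25.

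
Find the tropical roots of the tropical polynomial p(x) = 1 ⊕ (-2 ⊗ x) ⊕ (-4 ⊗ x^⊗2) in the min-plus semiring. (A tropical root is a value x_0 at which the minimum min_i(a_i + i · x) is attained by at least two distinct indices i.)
Roots: {2, 3}

Each tropical root is a break point of the lower envelope of the lines y = a_i + i · x (there are 3 lines, with slopes 0, 1, ..., 2). Only the lines that attain the minimum somewhere contribute to roots; other lines are dominated. Here the surviving (envelope) indices are i = 2, i = 1, i = 0.
Intersections between consecutive envelope lines give the roots: for adjacent envelope indices i < j the intersection is x = (a_i − a_j) / (j − i). Reading off the sorted break points: {2, 3}.
Verification: at each break x_0, at least two indices attain the minimum of min_i(a_i + i · x_0).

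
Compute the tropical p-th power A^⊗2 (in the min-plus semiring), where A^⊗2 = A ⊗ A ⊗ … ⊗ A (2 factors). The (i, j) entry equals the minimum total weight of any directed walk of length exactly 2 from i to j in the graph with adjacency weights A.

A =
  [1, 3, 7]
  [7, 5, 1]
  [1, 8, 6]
A^⊗2 =
  [2, 4, 4]
  [2, 9, 6]
  [2, 4, 8]

Each entry (A^⊗2)_ij equals the minimum over all length-2 walks i = v_0 → v_1 → … → v_2 = j of Σ_t A[v_t][v_{t+1}]. For example, for (i, j) = (0, 2) we minimise over 3 possible intermediate vertex sequences; the minimum is 4, attained along the walk 0 → 1 → 2.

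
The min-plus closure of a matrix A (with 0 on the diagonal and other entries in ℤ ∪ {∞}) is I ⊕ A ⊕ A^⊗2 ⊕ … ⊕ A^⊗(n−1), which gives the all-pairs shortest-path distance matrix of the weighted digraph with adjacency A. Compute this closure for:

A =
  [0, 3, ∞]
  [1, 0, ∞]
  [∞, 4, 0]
Closure =
  [0, 3, ∞]
  [1, 0, ∞]
  [5, 4, 0]

This is the Floyd-Warshall all-pairs shortest-path computation. For each intermediate vertex k = 0, 1, …, 2, update dist[i][j] ← min(dist[i][j], dist[i][k] + dist[k][j]). The final matrix gives, for each (i, j), the minimum total weight of any directed path from i to j (possibly empty when i = j).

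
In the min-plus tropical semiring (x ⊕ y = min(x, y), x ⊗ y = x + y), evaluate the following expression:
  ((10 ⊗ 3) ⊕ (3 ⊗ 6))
((10 ⊗ 3) ⊕ (3 ⊗ 6)) = 9

Expand innermost to outermost. Recall ⊕ takes the minimum of its arguments and ⊗ takes their sum. Working out the expression ((10 ⊗ 3) ⊕ (3 ⊗ 6)) gives 9.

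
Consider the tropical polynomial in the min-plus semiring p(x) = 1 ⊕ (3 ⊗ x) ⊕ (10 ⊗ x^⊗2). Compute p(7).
p(7) = 1

A tropical monomial a ⊗ x^⊗i evaluates to a + i · x. Evaluating each term at x = 7:
  Term 0 contributes 1 + 0 · 7 = 1
  Term 1 contributes 3 + 1 · 7 = 10
  Term 2 contributes 10 + 2 · 7 = 24
p(7) = ⊕ of these = min[1, 10, 24] = 1.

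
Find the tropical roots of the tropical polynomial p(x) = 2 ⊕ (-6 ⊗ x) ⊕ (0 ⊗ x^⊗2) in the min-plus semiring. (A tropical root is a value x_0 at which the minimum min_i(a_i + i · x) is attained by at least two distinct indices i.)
Roots: {-6, 8}

Each tropical root is a break point of the lower envelope of the lines y = a_i + i · x (there are 3 lines, with slopes 0, 1, ..., 2). Only the lines that attain the minimum somewhere contribute to roots; other lines are dominated. Here the surviving (envelope) indices are i = 2, i = 1, i = 0.
Intersections between consecutive envelope lines give the roots: for adjacent envelope indices i < j the intersection is x = (a_i − a_j) / (j − i). Reading off the sorted break points: {-6, 8}.
Verification: at each break x_0, at least two indices attain the minimum of min_i(a_i + i · x_0).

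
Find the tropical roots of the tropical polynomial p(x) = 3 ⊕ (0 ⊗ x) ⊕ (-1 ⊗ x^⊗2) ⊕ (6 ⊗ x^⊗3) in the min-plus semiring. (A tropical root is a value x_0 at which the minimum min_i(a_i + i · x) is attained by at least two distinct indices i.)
Roots: {-7, 1, 3}

Each tropical root is a break point of the lower envelope of the lines y = a_i + i · x (there are 4 lines, with slopes 0, 1, ..., 3). Only the lines that attain the minimum somewhere contribute to roots; other lines are dominated. Here the surviving (envelope) indices are i = 3, i = 2, i = 1, i = 0.
Intersections between consecutive envelope lines give the roots: for adjacent envelope indices i < j the intersection is x = (a_i − a_j) / (j − i). Reading off the sorted break points: {-7, 1, 3}.
Verification: at each break x_0, at least two indices attain the minimum of min_i(a_i + i · x_0).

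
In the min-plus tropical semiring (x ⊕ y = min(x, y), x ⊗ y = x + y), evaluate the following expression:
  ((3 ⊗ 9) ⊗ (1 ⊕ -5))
((3 ⊗ 9) ⊗ (1 ⊕ -5)) = 7

Expand innermost to outermost. Recall ⊕ takes the minimum of its arguments and ⊗ takes their sum. Working out the expression ((3 ⊗ 9) ⊗ (1 ⊕ -5)) gives 7.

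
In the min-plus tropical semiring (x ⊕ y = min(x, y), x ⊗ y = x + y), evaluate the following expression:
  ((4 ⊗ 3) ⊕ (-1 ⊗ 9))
((4 ⊗ 3) ⊕ (-1 ⊗ 9)) = 7

Expand innermost to outermost. Recall ⊕ takes the minimum of its arguments and ⊗ takes their sum. Working out the expression ((4 ⊗ 3) ⊕ (-1 ⊗ 9)) gives 7.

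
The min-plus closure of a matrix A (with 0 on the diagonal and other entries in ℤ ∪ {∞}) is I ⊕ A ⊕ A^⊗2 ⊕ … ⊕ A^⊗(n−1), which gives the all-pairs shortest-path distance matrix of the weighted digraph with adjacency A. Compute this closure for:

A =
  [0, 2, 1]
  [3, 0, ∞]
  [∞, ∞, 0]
Closure =
  [0, 2, 1]
  [3, 0, 4]
  [∞, ∞, 0]

This is the Floyd-Warshall all-pairs shortest-path computation. For each intermediate vertex k = 0, 1, …, 2, update dist[i][j] ← min(dist[i][j], dist[i][k] + dist[k][j]). The final matrix gives, for each (i, j), the minimum total weight of any directed path from i to j (possibly empty when i = j).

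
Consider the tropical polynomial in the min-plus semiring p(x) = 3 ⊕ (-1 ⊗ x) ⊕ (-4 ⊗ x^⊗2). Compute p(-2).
p(-2) = -8

A tropical monomial a ⊗ x^⊗i evaluates to a + i · x. Evaluating each term at x = -2:
  Term 0 contributes 3 + 0 · -2 = 3
  Term 1 contributes -1 + 1 · -2 = -3
  Term 2 contributes -4 + 2 · -2 = -8
p(-2) = ⊕ of these = min[3, -3, -8] = -8.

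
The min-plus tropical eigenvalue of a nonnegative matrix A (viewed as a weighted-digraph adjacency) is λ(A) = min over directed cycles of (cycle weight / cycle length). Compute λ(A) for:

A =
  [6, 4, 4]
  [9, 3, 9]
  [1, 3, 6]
λ(A) = 5/2

Enumerate directed cycles and compute their means (weight / length). Sample:
  cycle 0 → 0: weight = 6, length = 1, mean = 6/1 ≈ 6.000
  cycle 1 → 1: weight = 3, length = 1, mean = 3/1 ≈ 3.000
  cycle 2 → 2: weight = 6, length = 1, mean = 6/1 ≈ 6.000
  cycle 0 → 1 → 0: weight = 13, length = 2, mean = 13/2 ≈ 6.500
  cycle 0 → 2 → 0: weight = 5, length = 2, mean = 5/2 ≈ 2.500
  cycle 1 → 0 → 1: weight = 13, length = 2, mean = 13/2 ≈ 6.500
Minimum mean = 2.500, attained e.g. along the cycle 0 → 2 → 0 with weight 5 and length 2. So λ(A) = 5/2 = 5/2.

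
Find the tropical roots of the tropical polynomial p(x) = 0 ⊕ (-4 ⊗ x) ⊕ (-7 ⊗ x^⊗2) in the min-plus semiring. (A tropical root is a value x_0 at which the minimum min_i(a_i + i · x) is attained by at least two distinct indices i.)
Roots: {3, 4}

Each tropical root is a break point of the lower envelope of the lines y = a_i + i · x (there are 3 lines, with slopes 0, 1, ..., 2). Only the lines that attain the minimum somewhere contribute to roots; other lines are dominated. Here the surviving (envelope) indices are i = 2, i = 1, i = 0.
Intersections between consecutive envelope lines give the roots: for adjacent envelope indices i < j the intersection is x = (a_i − a_j) / (j − i). Reading off the sorted break points: {3, 4}.
Verification: at each break x_0, at least two indices attain the minimum of min_i(a_i + i · x_0).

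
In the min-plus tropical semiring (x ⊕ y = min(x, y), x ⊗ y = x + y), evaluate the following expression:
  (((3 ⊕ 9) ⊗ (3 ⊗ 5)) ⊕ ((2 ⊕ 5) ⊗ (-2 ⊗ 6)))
(((3 ⊕ 9) ⊗ (3 ⊗ 5)) ⊕ ((2 ⊕ 5) ⊗ (-2 ⊗ 6))) = 6

Expand innermost to outermost. Recall ⊕ takes the minimum of its arguments and ⊗ takes their sum. Working out the expression (((3 ⊕ 9) ⊗ (3 ⊗ 5)) ⊕ ((2 ⊕ 5) ⊗ (-2 ⊗ 6))) gives 6.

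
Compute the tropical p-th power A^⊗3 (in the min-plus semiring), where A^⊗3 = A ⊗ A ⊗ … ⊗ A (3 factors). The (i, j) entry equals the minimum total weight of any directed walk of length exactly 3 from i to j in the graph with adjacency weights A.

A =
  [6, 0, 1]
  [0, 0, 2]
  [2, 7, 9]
A^⊗3 =
  [0, 0, 1]
  [0, 0, 1]
  [2, 2, 4]

Each entry (A^⊗3)_ij equals the minimum over all length-3 walks i = v_0 → v_1 → … → v_3 = j of Σ_t A[v_t][v_{t+1}]. For example, for (i, j) = (0, 2) we minimise over 9 possible intermediate vertex sequences; the minimum is 1, attained along the walk 0 → 1 → 0 → 2.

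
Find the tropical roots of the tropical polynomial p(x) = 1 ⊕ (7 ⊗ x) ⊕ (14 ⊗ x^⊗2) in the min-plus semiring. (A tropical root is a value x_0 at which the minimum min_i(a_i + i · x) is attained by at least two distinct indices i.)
Roots: {-7, -6}

Each tropical root is a break point of the lower envelope of the lines y = a_i + i · x (there are 3 lines, with slopes 0, 1, ..., 2). Only the lines that attain the minimum somewhere contribute to roots; other lines are dominated. Here the surviving (envelope) indices are i = 2, i = 1, i = 0.
Intersections between consecutive envelope lines give the roots: for adjacent envelope indices i < j the intersection is x = (a_i − a_j) / (j − i). Reading off the sorted break points: {-7, -6}.
Verification: at each break x_0, at least two indices attain the minimum of min_i(a_i + i · x_0).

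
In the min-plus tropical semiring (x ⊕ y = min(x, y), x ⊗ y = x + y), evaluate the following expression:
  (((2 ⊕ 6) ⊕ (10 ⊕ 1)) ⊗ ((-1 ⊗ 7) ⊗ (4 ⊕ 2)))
(((2 ⊕ 6) ⊕ (10 ⊕ 1)) ⊗ ((-1 ⊗ 7) ⊗ (4 ⊕ 2))) = 9

Expand innermost to outermost. Recall ⊕ takes the minimum of its arguments and ⊗ takes their sum. Working out the expression (((2 ⊕ 6) ⊕ (10 ⊕ 1)) ⊗ ((-1 ⊗ 7) ⊗ (4 ⊕ 2))) gives 9.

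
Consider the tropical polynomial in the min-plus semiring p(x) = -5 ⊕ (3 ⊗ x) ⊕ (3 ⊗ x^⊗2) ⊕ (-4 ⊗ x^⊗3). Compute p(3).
p(3) = -5

A tropical monomial a ⊗ x^⊗i evaluates to a + i · x. Evaluating each term at x = 3:
  Term 0 contributes -5 + 0 · 3 = -5
  Term 1 contributes 3 + 1 · 3 = 6
  Term 2 contributes 3 + 2 · 3 = 9
  Term 3 contributes -4 + 3 · 3 = 5
p(3) = ⊕ of these = min[-5, 6, 9, 5] = -5.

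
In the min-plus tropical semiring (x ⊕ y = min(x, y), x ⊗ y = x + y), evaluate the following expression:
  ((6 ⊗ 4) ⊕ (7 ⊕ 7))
((6 ⊗ 4) ⊕ (7 ⊕ 7)) = 7

Expand innermost to outermost. Recall ⊕ takes the minimum of its arguments and ⊗ takes their sum. Working out the expression ((6 ⊗ 4) ⊕ (7 ⊕ 7)) gives 7.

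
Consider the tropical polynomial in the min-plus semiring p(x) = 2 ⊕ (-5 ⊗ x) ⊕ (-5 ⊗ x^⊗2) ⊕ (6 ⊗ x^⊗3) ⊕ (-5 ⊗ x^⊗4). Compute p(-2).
p(-2) = -13

A tropical monomial a ⊗ x^⊗i evaluates to a + i · x. Evaluating each term at x = -2:
  Term 0 contributes 2 + 0 · -2 = 2
  Term 1 contributes -5 + 1 · -2 = -7
  Term 2 contributes -5 + 2 · -2 = -9
  Term 3 contributes 6 + 3 · -2 = 0
  Term 4 contributes -5 + 4 · -2 = -13
p(-2) = ⊕ of these = min[2, -7, -9, 0, -13] = -13.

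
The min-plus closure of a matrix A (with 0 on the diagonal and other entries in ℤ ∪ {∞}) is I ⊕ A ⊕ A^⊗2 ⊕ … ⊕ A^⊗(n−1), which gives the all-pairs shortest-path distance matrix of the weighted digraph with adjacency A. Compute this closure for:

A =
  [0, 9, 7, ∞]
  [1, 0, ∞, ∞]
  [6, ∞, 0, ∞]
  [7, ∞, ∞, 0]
Closure =
  [0, 9, 7, ∞]
  [1, 0, 8, ∞]
  [6, 15, 0, ∞]
  [7, 16, 14, 0]

This is the Floyd-Warshall all-pairs shortest-path computation. For each intermediate vertex k = 0, 1, …, 3, update dist[i][j] ← min(dist[i][j], dist[i][k] + dist[k][j]). The final matrix gives, for each (i, j), the minimum total weight of any directed path from i to j (possibly empty when i = j).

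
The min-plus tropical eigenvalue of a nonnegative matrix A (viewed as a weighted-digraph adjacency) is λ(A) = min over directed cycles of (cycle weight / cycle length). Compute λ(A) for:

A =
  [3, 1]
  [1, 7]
λ(A) = 1

Enumerate directed cycles and compute their means (weight / length). Sample:
  cycle 0 → 0: weight = 3, length = 1, mean = 3/1 ≈ 3.000
  cycle 1 → 1: weight = 7, length = 1, mean = 7/1 ≈ 7.000
  cycle 0 → 1 → 0: weight = 2, length = 2, mean = 2/2 ≈ 1.000
  cycle 1 → 0 → 1: weight = 2, length = 2, mean = 2/2 ≈ 1.000
Minimum mean = 1.000, attained e.g. along the cycle 0 → 1 → 0 with weight 2 and length 2. So λ(A) = 2/2 = 1.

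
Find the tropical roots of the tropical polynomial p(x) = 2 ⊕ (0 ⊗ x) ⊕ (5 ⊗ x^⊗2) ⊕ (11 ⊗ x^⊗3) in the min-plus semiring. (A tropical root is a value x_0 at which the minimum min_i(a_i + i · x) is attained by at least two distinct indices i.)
Roots: {-6, -5, 2}

Each tropical root is a break point of the lower envelope of the lines y = a_i + i · x (there are 4 lines, with slopes 0, 1, ..., 3). Only the lines that attain the minimum somewhere contribute to roots; other lines are dominated. Here the surviving (envelope) indices are i = 3, i = 2, i = 1, i = 0.
Intersections between consecutive envelope lines give the roots: for adjacent envelope indices i < j the intersection is x = (a_i − a_j) / (j − i). Reading off the sorted break points: {-6, -5, 2}.
Verification: at each break x_0, at least two indices attain the minimum of min_i(a_i + i · x_0).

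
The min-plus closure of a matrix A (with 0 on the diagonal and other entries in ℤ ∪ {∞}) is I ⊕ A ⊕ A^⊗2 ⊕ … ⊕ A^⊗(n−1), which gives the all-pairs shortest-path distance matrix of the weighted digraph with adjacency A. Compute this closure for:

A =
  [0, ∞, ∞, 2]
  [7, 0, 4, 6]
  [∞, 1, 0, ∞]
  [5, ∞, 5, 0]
Closure =
  [0, 8, 7, 2]
  [7, 0, 4, 6]
  [8, 1, 0, 7]
  [5, 6, 5, 0]

This is the Floyd-Warshall all-pairs shortest-path computation. For each intermediate vertex k = 0, 1, …, 3, update dist[i][j] ← min(dist[i][j], dist[i][k] + dist[k][j]). The final matrix gives, for each (i, j), the minimum total weight of any directed path from i to j (possibly empty when i = j).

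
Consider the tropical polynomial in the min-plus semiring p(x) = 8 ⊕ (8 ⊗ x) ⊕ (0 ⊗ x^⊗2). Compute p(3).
p(3) = 6

A tropical monomial a ⊗ x^⊗i evaluates to a + i · x. Evaluating each term at x = 3:
  Term 0 contributes 8 + 0 · 3 = 8
  Term 1 contributes 8 + 1 · 3 = 11
  Term 2 contributes 0 + 2 · 3 = 6
p(3) = ⊕ of these = min[8, 11, 6] = 6.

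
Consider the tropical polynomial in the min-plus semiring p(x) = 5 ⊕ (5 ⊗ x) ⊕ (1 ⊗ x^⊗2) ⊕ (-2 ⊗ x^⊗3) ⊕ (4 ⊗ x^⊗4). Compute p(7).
p(7) = 5

A tropical monomial a ⊗ x^⊗i evaluates to a + i · x. Evaluating each term at x = 7:
  Term 0 contributes 5 + 0 · 7 = 5
  Term 1 contributes 5 + 1 · 7 = 12
  Term 2 contributes 1 + 2 · 7 = 15
  Term 3 contributes -2 + 3 · 7 = 19
  Term 4 contributes 4 + 4 · 7 = 32
p(7) = ⊕ of these = min[5, 12, 15, 19, 32] = 5.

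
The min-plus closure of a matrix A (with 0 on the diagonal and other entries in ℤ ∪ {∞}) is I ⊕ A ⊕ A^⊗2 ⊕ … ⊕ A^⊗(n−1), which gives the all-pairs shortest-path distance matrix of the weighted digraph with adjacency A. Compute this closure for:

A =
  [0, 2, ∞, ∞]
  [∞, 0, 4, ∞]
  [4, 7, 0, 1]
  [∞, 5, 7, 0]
Closure =
  [0, 2, 6, 7]
  [8, 0, 4, 5]
  [4, 6, 0, 1]
  [11, 5, 7, 0]

This is the Floyd-Warshall all-pairs shortest-path computation. For each intermediate vertex k = 0, 1, …, 3, update dist[i][j] ← min(dist[i][j], dist[i][k] + dist[k][j]). The final matrix gives, for each (i, j), the minimum total weight of any directed path from i to j (possibly empty when i = j).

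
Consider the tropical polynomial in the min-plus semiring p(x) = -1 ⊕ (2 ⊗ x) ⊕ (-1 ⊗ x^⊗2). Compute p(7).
p(7) = -1

A tropical monomial a ⊗ x^⊗i evaluates to a + i · x. Evaluating each term at x = 7:
  Term 0 contributes -1 + 0 · 7 = -1
  Term 1 contributes 2 + 1 · 7 = 9
  Term 2 contributes -1 + 2 · 7 = 13
p(7) = ⊕ of these = min[-1, 9, 13] = -1.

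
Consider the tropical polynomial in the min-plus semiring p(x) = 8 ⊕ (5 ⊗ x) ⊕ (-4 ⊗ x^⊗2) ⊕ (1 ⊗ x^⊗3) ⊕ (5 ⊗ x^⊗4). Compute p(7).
p(7) = 8

A tropical monomial a ⊗ x^⊗i evaluates to a + i · x. Evaluating each term at x = 7:
  Term 0 contributes 8 + 0 · 7 = 8
  Term 1 contributes 5 + 1 · 7 = 12
  Term 2 contributes -4 + 2 · 7 = 10
  Term 3 contributes 1 + 3 · 7 = 22
  Term 4 contributes 5 + 4 · 7 = 33
p(7) = ⊕ of these = min[8, 12, 10, 22, 33] = 8.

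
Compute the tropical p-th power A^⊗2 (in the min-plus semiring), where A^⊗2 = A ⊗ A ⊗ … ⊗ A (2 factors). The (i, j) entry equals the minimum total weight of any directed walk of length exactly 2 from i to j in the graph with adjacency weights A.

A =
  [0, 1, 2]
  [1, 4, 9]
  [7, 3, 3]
A^⊗2 =
  [0, 1, 2]
  [1, 2, 3]
  [4, 6, 6]

Each entry (A^⊗2)_ij equals the minimum over all length-2 walks i = v_0 → v_1 → … → v_2 = j of Σ_t A[v_t][v_{t+1}]. For example, for (i, j) = (0, 2) we minimise over 3 possible intermediate vertex sequences; the minimum is 2, attained along the walk 0 → 0 → 2.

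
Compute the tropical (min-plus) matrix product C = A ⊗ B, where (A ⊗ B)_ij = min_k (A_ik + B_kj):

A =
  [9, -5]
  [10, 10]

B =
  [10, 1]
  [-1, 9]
A ⊗ B =
  [-6, 4]
  [9, 11]

Apply the min-plus product entry-by-entry:
  C[0][0] = min over k of (A[0][0] + B[0][0] = 9 + 10 = 19, A[0][1] + B[1][0] = -5 + -1 = -6) = -6 (attained at k = 1)
  C[0][1] = min over k of (A[0][0] + B[0][1] = 9 + 1 = 10, A[0][1] + B[1][1] = -5 + 9 = 4) = 4 (attained at k = 1)
  C[1][0] = min over k of (A[1][0] + B[0][0] = 10 + 10 = 20, A[1][1] + B[1][0] = 10 + -1 = 9) = 9 (attained at k = 1)
  C[1][1] = min over k of (A[1][0] + B[0][1] = 10 + 1 = 11, A[1][1] + B[1][1] = 10 + 9 = 19) = 11 (attained at k = 0)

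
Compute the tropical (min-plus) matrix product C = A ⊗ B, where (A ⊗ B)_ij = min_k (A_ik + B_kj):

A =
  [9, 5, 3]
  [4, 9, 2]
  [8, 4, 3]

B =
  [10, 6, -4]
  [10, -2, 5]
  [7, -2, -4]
A ⊗ B =
  [10, 1, -1]
  [9, 0, -2]
  [10, 1, -1]

Apply the min-plus product entry-by-entry:
  C[0][0] = min over k of (A[0][0] + B[0][0] = 9 + 10 = 19, A[0][1] + B[1][0] = 5 + 10 = 15, A[0][2] + B[2][0] = 3 + 7 = 10) = 10 (attained at k = 2)
  C[0][1] = min over k of (A[0][0] + B[0][1] = 9 + 6 = 15, A[0][1] + B[1][1] = 5 + -2 = 3, A[0][2] + B[2][1] = 3 + -2 = 1) = 1 (attained at k = 2)
  C[0][2] = min over k of (A[0][0] + B[0][2] = 9 + -4 = 5, A[0][1] + B[1][2] = 5 + 5 = 10, A[0][2] + B[2][2] = 3 + -4 = -1) = -1 (attained at k = 2)
  C[1][0] = min over k of (A[1][0] + B[0][0] = 4 + 10 = 14, A[1][1] + B[1][0] = 9 + 10 = 19, A[1][2] + B[2][0] = 2 + 7 = 9) = 9 (attained at k = 2)
  C[1][1] = min over k of (A[1][0] + B[0][1] = 4 + 6 = 10, A[1][1] + B[1][1] = 9 + -2 = 7, A[1][2] + B[2][1] = 2 + -2 = 0) = 0 (attained at k = 2)
  C[1][2] = min over k of (A[1][0] + B[0][2] = 4 + -4 = 0, A[1][1] + B[1][2] = 9 + 5 = 14, A[1][2] + B[2][2] = 2 + -4 = -2) = -2 (attained at k = 2)
  C[2][0] = min over k of (A[2][0] + B[0][0] = 8 + 10 = 18, A[2][1] + B[1][0] = 4 + 10 = 14, A[2][2] + B[2][0] = 3 + 7 = 10) = 10 (attained at k = 2)
  C[2][1] = min over k of (A[2][0] + B[0][1] = 8 + 6 = 14, A[2][1] + B[1][1] = 4 + -2 = 2, A[2][2] + B[2][1] = 3 + -2 = 1) = 1 (attained at k = 2)
  C[2][2] = min over k of (A[2][0] + B[0][2] = 8 + -4 = 4, A[2][1] + B[1][2] = 4 + 5 = 9, A[2][2] + B[2][2] = 3 + -4 = -1) = -1 (attained at k = 2)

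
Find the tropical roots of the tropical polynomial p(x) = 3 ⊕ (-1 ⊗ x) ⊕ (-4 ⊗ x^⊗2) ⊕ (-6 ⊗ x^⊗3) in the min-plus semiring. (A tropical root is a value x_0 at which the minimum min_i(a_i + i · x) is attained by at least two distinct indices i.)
Roots: {2, 3, 4}

Each tropical root is a break point of the lower envelope of the lines y = a_i + i · x (there are 4 lines, with slopes 0, 1, ..., 3). Only the lines that attain the minimum somewhere contribute to roots; other lines are dominated. Here the surviving (envelope) indices are i = 3, i = 2, i = 1, i = 0.
Intersections between consecutive envelope lines give the roots: for adjacent envelope indices i < j the intersection is x = (a_i − a_j) / (j − i). Reading off the sorted break points: {2, 3, 4}.
Verification: at each break x_0, at least two indices attain the minimum of min_i(a_i + i · x_0).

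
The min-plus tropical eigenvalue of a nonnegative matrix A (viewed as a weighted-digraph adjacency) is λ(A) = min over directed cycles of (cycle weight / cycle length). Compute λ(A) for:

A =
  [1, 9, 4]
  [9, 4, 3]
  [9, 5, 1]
λ(A) = 1

Enumerate directed cycles and compute their means (weight / length). Sample:
  cycle 0 → 0: weight = 1, length = 1, mean = 1/1 ≈ 1.000
  cycle 1 → 1: weight = 4, length = 1, mean = 4/1 ≈ 4.000
  cycle 2 → 2: weight = 1, length = 1, mean = 1/1 ≈ 1.000
  cycle 0 → 1 → 0: weight = 18, length = 2, mean = 18/2 ≈ 9.000
  cycle 0 → 2 → 0: weight = 13, length = 2, mean = 13/2 ≈ 6.500
  cycle 1 → 0 → 1: weight = 18, length = 2, mean = 18/2 ≈ 9.000
Minimum mean = 1.000, attained e.g. along the cycle 0 → 0 with weight 1 and length 1. So λ(A) = 1/1 = 1.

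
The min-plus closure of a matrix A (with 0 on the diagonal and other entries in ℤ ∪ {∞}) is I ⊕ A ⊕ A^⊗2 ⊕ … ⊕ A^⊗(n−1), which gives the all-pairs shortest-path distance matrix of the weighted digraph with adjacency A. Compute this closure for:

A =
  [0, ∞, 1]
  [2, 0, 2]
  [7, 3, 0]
Closure =
  [0, 4, 1]
  [2, 0, 2]
  [5, 3, 0]

This is the Floyd-Warshall all-pairs shortest-path computation. For each intermediate vertex k = 0, 1, …, 2, update dist[i][j] ← min(dist[i][j], dist[i][k] + dist[k][j]). The final matrix gives, for each (i, j), the minimum total weight of any directed path from i to j (possibly empty when i = j).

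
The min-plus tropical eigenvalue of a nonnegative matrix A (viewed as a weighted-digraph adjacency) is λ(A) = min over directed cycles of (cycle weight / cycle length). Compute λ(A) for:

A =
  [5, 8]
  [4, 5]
λ(A) = 5

Enumerate directed cycles and compute their means (weight / length). Sample:
  cycle 0 → 0: weight = 5, length = 1, mean = 5/1 ≈ 5.000
  cycle 1 → 1: weight = 5, length = 1, mean = 5/1 ≈ 5.000
  cycle 0 → 1 → 0: weight = 12, length = 2, mean = 12/2 ≈ 6.000
  cycle 1 → 0 → 1: weight = 12, length = 2, mean = 12/2 ≈ 6.000
Minimum mean = 5.000, attained e.g. along the cycle 0 → 0 with weight 5 and length 1. So λ(A) = 5/1 = 5.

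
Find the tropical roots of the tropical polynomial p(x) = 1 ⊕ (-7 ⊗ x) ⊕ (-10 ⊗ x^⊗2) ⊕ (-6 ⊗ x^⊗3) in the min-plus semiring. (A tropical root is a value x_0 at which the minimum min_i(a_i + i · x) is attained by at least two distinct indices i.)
Roots: {-4, 3, 8}

Each tropical root is a break point of the lower envelope of the lines y = a_i + i · x (there are 4 lines, with slopes 0, 1, ..., 3). Only the lines that attain the minimum somewhere contribute to roots; other lines are dominated. Here the surviving (envelope) indices are i = 3, i = 2, i = 1, i = 0.
Intersections between consecutive envelope lines give the roots: for adjacent envelope indices i < j the intersection is x = (a_i − a_j) / (j − i). Reading off the sorted break points: {-4, 3, 8}.
Verification: at each break x_0, at least two indices attain the minimum of min_i(a_i + i · x_0).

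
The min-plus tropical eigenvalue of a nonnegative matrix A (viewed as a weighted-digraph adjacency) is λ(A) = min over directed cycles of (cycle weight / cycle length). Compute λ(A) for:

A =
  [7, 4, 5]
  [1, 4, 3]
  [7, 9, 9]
λ(A) = 5/2

Enumerate directed cycles and compute their means (weight / length). Sample:
  cycle 0 → 0: weight = 7, length = 1, mean = 7/1 ≈ 7.000
  cycle 1 → 1: weight = 4, length = 1, mean = 4/1 ≈ 4.000
  cycle 2 → 2: weight = 9, length = 1, mean = 9/1 ≈ 9.000
  cycle 0 → 1 → 0: weight = 5, length = 2, mean = 5/2 ≈ 2.500
  cycle 0 → 2 → 0: weight = 12, length = 2, mean = 12/2 ≈ 6.000
  cycle 1 → 0 → 1: weight = 5, length = 2, mean = 5/2 ≈ 2.500
Minimum mean = 2.500, attained e.g. along the cycle 0 → 1 → 0 with weight 5 and length 2. So λ(A) = 5/2 = 5/2.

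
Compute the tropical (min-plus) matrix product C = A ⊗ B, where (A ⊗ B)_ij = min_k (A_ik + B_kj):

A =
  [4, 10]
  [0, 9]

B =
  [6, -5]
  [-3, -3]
A ⊗ B =
  [7, -1]
  [6, -5]

Apply the min-plus product entry-by-entry:
  C[0][0] = min over k of (A[0][0] + B[0][0] = 4 + 6 = 10, A[0][1] + B[1][0] = 10 + -3 = 7) = 7 (attained at k = 1)
  C[0][1] = min over k of (A[0][0] + B[0][1] = 4 + -5 = -1, A[0][1] + B[1][1] = 10 + -3 = 7) = -1 (attained at k = 0)
  C[1][0] = min over k of (A[1][0] + B[0][0] = 0 + 6 = 6, A[1][1] + B[1][0] = 9 + -3 = 6) = 6 (attained at k = 0)
  C[1][1] = min over k of (A[1][0] + B[0][1] = 0 + -5 = -5, A[1][1] + B[1][1] = 9 + -3 = 6) = -5 (attained at k = 0)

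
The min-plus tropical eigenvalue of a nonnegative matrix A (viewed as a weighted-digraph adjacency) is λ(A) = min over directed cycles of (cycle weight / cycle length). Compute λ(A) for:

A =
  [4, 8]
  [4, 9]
λ(A) = 4

Enumerate directed cycles and compute their means (weight / length). Sample:
  cycle 0 → 0: weight = 4, length = 1, mean = 4/1 ≈ 4.000
  cycle 1 → 1: weight = 9, length = 1, mean = 9/1 ≈ 9.000
  cycle 0 → 1 → 0: weight = 12, length = 2, mean = 12/2 ≈ 6.000
  cycle 1 → 0 → 1: weight = 12, length = 2, mean = 12/2 ≈ 6.000
Minimum mean = 4.000, attained e.g. along the cycle 0 → 0 with weight 4 and length 1. So λ(A) = 4/1 = 4.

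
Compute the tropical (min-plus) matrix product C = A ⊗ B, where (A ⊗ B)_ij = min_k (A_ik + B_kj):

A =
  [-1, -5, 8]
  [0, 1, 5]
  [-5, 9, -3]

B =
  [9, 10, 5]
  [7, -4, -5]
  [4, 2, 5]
A ⊗ B =
  [2, -9, -10]
  [8, -3, -4]
  [1, -1, 0]

Apply the min-plus product entry-by-entry:
  C[0][0] = min over k of (A[0][0] + B[0][0] = -1 + 9 = 8, A[0][1] + B[1][0] = -5 + 7 = 2, A[0][2] + B[2][0] = 8 + 4 = 12) = 2 (attained at k = 1)
  C[0][1] = min over k of (A[0][0] + B[0][1] = -1 + 10 = 9, A[0][1] + B[1][1] = -5 + -4 = -9, A[0][2] + B[2][1] = 8 + 2 = 10) = -9 (attained at k = 1)
  C[0][2] = min over k of (A[0][0] + B[0][2] = -1 + 5 = 4, A[0][1] + B[1][2] = -5 + -5 = -10, A[0][2] + B[2][2] = 8 + 5 = 13) = -10 (attained at k = 1)
  C[1][0] = min over k of (A[1][0] + B[0][0] = 0 + 9 = 9, A[1][1] + B[1][0] = 1 + 7 = 8, A[1][2] + B[2][0] = 5 + 4 = 9) = 8 (attained at k = 1)
  C[1][1] = min over k of (A[1][0] + B[0][1] = 0 + 10 = 10, A[1][1] + B[1][1] = 1 + -4 = -3, A[1][2] + B[2][1] = 5 + 2 = 7) = -3 (attained at k = 1)
  C[1][2] = min over k of (A[1][0] + B[0][2] = 0 + 5 = 5, A[1][1] + B[1][2] = 1 + -5 = -4, A[1][2] + B[2][2] = 5 + 5 = 10) = -4 (attained at k = 1)
  C[2][0] = min over k of (A[2][0] + B[0][0] = -5 + 9 = 4, A[2][1] + B[1][0] = 9 + 7 = 16, A[2][2] + B[2][0] = -3 + 4 = 1) = 1 (attained at k = 2)
  C[2][1] = min over k of (A[2][0] + B[0][1] = -5 + 10 = 5, A[2][1] + B[1][1] = 9 + -4 = 5, A[2][2] + B[2][1] = -3 + 2 = -1) = -1 (attained at k = 2)
  C[2][2] = min over k of (A[2][0] + B[0][2] = -5 + 5 = 0, A[2][1] + B[1][2] = 9 + -5 = 4, A[2][2] + B[2][2] = -3 + 5 = 2) = 0 (attained at k = 0)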